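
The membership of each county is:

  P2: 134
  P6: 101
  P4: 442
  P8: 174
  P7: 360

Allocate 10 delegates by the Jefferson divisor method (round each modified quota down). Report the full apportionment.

P2 1, P6 1, P4 4, P8 1, P7 3

Standard divisor 1211/10 ≈ 121.1; standard quotas: P2 1.107, P6 0.834, P4 3.650, P8 1.437, P7 2.973.
Rounding down gives 1, 0, 3, 1, 2 = 7 seats, so the divisor must be adjusted.
With modified divisor 96: modified quotas P2 1.396, P6 1.052, P4 4.604, P8 1.812, P7 3.750.
Rounding down: P2 1, P6 1, P4 4, P8 1, P7 3 (total 10).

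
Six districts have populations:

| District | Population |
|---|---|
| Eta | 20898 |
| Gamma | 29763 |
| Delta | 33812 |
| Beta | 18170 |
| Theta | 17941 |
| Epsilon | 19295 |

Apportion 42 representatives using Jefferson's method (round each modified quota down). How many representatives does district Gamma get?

Standard divisor 139879/42 ≈ 3330.452; standard quotas: Eta 6.275, Gamma 8.937, Delta 10.152, Beta 5.456, Theta 5.387, Epsilon 5.794.
Rounding down gives 6, 8, 10, 5, 5, 5 = 39 seats, so the divisor must be adjusted.
With modified divisor 3050: modified quotas Eta 6.852, Gamma 9.758, Delta 11.086, Beta 5.957, Theta 5.882, Epsilon 6.326.
Rounding down: Eta 6, Gamma 9, Delta 11, Beta 5, Theta 5, Epsilon 6 (total 42).
Gamma receives 9.

9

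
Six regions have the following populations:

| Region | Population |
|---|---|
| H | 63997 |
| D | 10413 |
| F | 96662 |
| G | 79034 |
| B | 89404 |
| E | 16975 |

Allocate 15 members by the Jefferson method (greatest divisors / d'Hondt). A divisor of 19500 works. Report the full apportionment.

H: 3, D: 0, F: 4, G: 4, B: 4, E: 0

With modified divisor 19500: modified quotas H 3.282, D 0.534, F 4.957, G 4.053, B 4.585, E 0.871.
Rounding down: H 3, D 0, F 4, G 4, B 4, E 0 (total 15).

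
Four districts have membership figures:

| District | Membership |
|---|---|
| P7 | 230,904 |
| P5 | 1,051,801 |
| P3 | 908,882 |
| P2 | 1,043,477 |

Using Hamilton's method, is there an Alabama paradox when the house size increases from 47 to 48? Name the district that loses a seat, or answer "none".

At 47 seats: P7 4, P5 15, P3 13, P2 15.
At 48 seats: P7 3, P5 16, P3 14, P2 15.
P7 drops from 4 to 3.

P7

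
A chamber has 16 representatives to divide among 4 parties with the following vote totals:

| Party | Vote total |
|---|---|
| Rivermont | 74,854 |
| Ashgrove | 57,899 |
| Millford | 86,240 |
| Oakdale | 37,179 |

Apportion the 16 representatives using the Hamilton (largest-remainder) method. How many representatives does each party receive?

Rivermont: 5; Ashgrove: 4; Millford: 5; Oakdale: 2

Total 256172; standard divisor 256172/16 ≈ 16010.75.
Standard quotas: Rivermont 4.6752, Ashgrove 3.6163, Millford 5.3864, Oakdale 2.3221.
Lower quotas: Rivermont 4, Ashgrove 3, Millford 5, Oakdale 2 (sum 14, leaving 2 seats).
Remainders in descending order: Rivermont 0.6752, Ashgrove 0.6163, Millford 0.3864, Oakdale 0.3221.
The surplus seats go to Rivermont, Ashgrove.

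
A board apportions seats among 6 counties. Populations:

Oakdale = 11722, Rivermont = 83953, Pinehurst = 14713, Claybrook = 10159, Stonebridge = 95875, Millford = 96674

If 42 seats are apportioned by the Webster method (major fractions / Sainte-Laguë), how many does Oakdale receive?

Standard divisor 313096/42 ≈ 7454.667; standard quotas: Oakdale 1.572, Rivermont 11.262, Pinehurst 1.974, Claybrook 1.363, Stonebridge 12.861, Millford 12.968.
Rounding to the nearest integer gives Oakdale 2, Rivermont 11, Pinehurst 2, Claybrook 1, Stonebridge 13, Millford 13 — total 42, matching the house size, so no adjustment is needed.
Oakdale receives 2.

2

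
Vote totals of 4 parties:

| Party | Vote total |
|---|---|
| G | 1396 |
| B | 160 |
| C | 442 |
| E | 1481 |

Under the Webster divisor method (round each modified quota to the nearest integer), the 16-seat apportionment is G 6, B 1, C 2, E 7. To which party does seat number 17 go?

G

Priority for the next seat is population ÷ (current seats + 0.5).
Priorities: G 214.769, B 106.667, C 176.800, E 197.467.
Highest priority: G.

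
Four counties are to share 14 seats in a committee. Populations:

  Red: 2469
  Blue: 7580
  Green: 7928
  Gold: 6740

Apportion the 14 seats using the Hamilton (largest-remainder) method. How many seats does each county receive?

Red: 1; Blue: 4; Green: 5; Gold: 4

The standard divisor is 24717/14 ≈ 1765.5.
Standard quotas: Red 1.3985, Blue 4.2934, Green 4.4905, Gold 3.8176.
Lower quotas: Red 1, Blue 4, Green 4, Gold 3 (sum 12, leaving 2 seats).
Remainders in descending order: Gold 0.8176, Green 0.4905, Red 0.3985, Blue 0.2934.
The surplus seats go to Gold, Green.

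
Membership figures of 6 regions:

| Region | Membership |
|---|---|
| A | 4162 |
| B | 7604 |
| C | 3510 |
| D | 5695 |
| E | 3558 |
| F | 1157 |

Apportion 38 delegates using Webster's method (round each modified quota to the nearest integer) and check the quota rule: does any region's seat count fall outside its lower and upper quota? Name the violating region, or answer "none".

none

Standard quotas: A 6.157, B 11.249, C 5.193, D 8.425, E 5.264, F 1.712.
Webster allocation: A 6, B 11, C 5, D 9, E 5, F 2.
Every allocation lies between the lower and upper quota.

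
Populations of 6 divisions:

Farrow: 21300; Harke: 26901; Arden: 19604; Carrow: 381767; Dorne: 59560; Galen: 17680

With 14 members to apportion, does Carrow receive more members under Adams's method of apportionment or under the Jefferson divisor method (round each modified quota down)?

Adams: Farrow 1, Harke 1, Arden 1, Carrow 8, Dorne 2, Galen 1.
Jefferson: Farrow 0, Harke 0, Arden 0, Carrow 12, Dorne 2, Galen 0.
Carrow gets 8 under Adams and 12 under Jefferson.

Jefferson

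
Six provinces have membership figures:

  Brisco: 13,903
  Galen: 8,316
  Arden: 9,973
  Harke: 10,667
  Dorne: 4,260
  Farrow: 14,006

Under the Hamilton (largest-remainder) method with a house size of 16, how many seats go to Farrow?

4

The standard divisor is 61125/16 ≈ 3820.312.
Standard quotas: Brisco 3.6392, Galen 2.1768, Arden 2.6105, Harke 2.7922, Dorne 1.1151, Farrow 3.6662.
Lower quotas: Brisco 3, Galen 2, Arden 2, Harke 2, Dorne 1, Farrow 3 (sum 13, leaving 3 seats).
Remainders in descending order: Harke 0.7922, Farrow 0.6662, Brisco 0.6392, Arden 0.6105, Galen 0.1768, Dorne 0.1151.
Largest remainders: Harke, Farrow, Brisco receive the extra seats.
Farrow receives 4.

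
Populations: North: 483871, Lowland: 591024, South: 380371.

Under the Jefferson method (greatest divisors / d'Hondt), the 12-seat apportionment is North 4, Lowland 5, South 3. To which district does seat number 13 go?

Priority for the next seat is population ÷ (current seats + 1).
Priorities: North 96774.200, Lowland 98504.000, South 95092.750.
Highest priority: Lowland.

Lowland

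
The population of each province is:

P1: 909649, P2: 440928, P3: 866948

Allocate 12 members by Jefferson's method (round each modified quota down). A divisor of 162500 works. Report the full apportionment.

With modified divisor 162500: modified quotas P1 5.598, P2 2.713, P3 5.335.
Rounding down: P1 5, P2 2, P3 5 (total 12).

P1=5, P2=2, P3=5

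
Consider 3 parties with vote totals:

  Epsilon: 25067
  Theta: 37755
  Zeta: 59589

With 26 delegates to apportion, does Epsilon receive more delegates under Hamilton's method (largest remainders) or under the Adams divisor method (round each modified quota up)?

Adams

Hamilton: Epsilon 5, Theta 8, Zeta 13.
Adams: Epsilon 6, Theta 8, Zeta 12.
Epsilon gets 5 under Hamilton and 6 under Adams.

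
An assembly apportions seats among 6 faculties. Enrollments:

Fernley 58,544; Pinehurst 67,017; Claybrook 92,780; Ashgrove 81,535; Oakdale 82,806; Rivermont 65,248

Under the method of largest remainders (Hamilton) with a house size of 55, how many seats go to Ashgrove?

10

Standard divisor: 447930 ÷ 55 ≈ 8144.182.
Standard quotas: Fernley 7.1884, Pinehurst 8.2288, Claybrook 11.3922, Ashgrove 10.0114, Oakdale 10.1675, Rivermont 8.0116.
Lower quotas: Fernley 7, Pinehurst 8, Claybrook 11, Ashgrove 10, Oakdale 10, Rivermont 8 (sum 54, leaving 1 seat).
Remainders in descending order: Claybrook 0.3922, Pinehurst 0.2288, Fernley 0.1884, Oakdale 0.1675, Rivermont 0.0116, Ashgrove 0.0114.
Largest remainder: Claybrook receives the extra seat.
Ashgrove receives 10.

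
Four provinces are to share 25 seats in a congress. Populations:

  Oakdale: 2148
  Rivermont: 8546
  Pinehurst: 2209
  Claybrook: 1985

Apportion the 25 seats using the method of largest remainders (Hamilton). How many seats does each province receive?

Oakdale: 4; Rivermont: 14; Pinehurst: 4; Claybrook: 3

Standard divisor: 14888 ÷ 25 ≈ 595.52.
Standard quotas: Oakdale 3.6069, Rivermont 14.3505, Pinehurst 3.7094, Claybrook 3.3332.
Lower quotas: Oakdale 3, Rivermont 14, Pinehurst 3, Claybrook 3 (sum 23, leaving 2 seats).
Remainders in descending order: Pinehurst 0.7094, Oakdale 0.6069, Rivermont 0.3505, Claybrook 0.3332.
Largest remainders: Pinehurst, Oakdale receive the extra seats.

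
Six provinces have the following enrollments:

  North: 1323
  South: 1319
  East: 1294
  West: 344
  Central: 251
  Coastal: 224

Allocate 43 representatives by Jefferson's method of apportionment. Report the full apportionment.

North=12; South=12; East=12; West=3; Central=2; Coastal=2

Standard divisor 4755/43 ≈ 110.581; standard quotas: North 11.964, South 11.928, East 11.702, West 3.111, Central 2.270, Coastal 2.026.
Rounding down gives 11, 11, 11, 3, 2, 2 = 40 seats, so the divisor must be adjusted.
With modified divisor 105: modified quotas North 12.600, South 12.562, East 12.324, West 3.276, Central 2.390, Coastal 2.133.
Rounding down: North 12, South 12, East 12, West 3, Central 2, Coastal 2 (total 43).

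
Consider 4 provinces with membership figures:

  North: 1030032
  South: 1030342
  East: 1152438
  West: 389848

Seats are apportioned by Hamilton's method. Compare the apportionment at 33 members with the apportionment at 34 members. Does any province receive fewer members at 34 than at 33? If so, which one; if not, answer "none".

West

At 33 seats: North 9, South 9, East 11, West 4.
At 34 seats: North 10, South 10, East 11, West 3.
West drops from 4 to 3.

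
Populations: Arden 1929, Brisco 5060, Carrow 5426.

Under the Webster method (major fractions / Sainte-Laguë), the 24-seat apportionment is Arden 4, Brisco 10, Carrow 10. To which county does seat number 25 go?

Priority for the next seat is population ÷ (current seats + 0.5).
Priorities: Arden 428.667, Brisco 481.905, Carrow 516.762.
Highest priority: Carrow.

Carrow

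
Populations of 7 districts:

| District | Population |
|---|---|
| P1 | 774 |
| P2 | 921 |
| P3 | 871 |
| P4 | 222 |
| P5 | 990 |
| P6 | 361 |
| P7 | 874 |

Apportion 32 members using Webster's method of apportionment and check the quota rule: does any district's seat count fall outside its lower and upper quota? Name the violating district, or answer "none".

Standard quotas: P1 4.941, P2 5.879, P3 5.560, P4 1.417, P5 6.320, P6 2.304, P7 5.579.
Webster allocation: P1 5, P2 6, P3 6, P4 1, P5 6, P6 2, P7 6.
Every allocation lies between the lower and upper quota.

none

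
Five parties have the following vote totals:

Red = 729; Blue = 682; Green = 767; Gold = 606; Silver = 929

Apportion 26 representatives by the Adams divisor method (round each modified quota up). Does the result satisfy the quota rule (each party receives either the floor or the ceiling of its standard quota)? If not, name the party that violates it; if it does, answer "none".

none

Standard quotas: Red 5.105, Blue 4.776, Green 5.371, Gold 4.243, Silver 6.505.
Adams allocation: Red 5, Blue 5, Green 5, Gold 4, Silver 7.
Every allocation lies between the lower and upper quota.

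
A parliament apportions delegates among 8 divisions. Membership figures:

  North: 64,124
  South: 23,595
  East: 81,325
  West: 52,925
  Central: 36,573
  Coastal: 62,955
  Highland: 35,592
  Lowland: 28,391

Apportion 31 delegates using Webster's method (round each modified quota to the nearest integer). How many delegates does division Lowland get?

Standard divisor 385480/31 ≈ 12434.839; standard quotas: North 5.157, South 1.897, East 6.540, West 4.256, Central 2.941, Coastal 5.063, Highland 2.862, Lowland 2.283.
Rounding to the nearest integer gives North 5, South 2, East 7, West 4, Central 3, Coastal 5, Highland 3, Lowland 2 — total 31, matching the house size, so no adjustment is needed.
Lowland receives 2.

2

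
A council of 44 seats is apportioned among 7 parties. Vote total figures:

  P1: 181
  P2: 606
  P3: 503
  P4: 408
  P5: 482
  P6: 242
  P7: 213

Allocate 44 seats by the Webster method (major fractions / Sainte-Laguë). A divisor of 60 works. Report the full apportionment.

P1 3; P2 10; P3 8; P4 7; P5 8; P6 4; P7 4

With modified divisor 60: modified quotas P1 3.017, P2 10.100, P3 8.383, P4 6.800, P5 8.033, P6 4.033, P7 3.550.
Rounding to the nearest integer: P1 3, P2 10, P3 8, P4 7, P5 8, P6 4, P7 4 (total 44).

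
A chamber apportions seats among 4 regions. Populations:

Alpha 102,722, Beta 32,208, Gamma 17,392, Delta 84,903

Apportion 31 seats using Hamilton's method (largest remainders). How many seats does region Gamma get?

2

Total 237225; standard divisor 237225/31 ≈ 7652.419.
Standard quotas: Alpha 13.4235, Beta 4.2089, Gamma 2.2727, Delta 11.0949.
Lower quotas: Alpha 13, Beta 4, Gamma 2, Delta 11 (sum 30, leaving 1 seat).
Remainders in descending order: Alpha 0.4235, Gamma 0.2727, Beta 0.2089, Delta 0.0949.
Largest remainder: Alpha receives the extra seat.
Gamma receives 2.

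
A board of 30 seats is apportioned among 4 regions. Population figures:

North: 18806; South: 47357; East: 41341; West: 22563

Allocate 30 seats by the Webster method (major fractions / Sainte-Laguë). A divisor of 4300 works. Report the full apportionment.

North: 4; South: 11; East: 10; West: 5

With modified divisor 4300: modified quotas North 4.373, South 11.013, East 9.614, West 5.247.
Rounding to the nearest integer: North 4, South 11, East 10, West 5 (total 30).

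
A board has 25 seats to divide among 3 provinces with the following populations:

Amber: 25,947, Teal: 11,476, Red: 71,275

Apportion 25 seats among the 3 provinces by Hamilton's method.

Amber 6, Teal 3, Red 16

Standard divisor: 108698 ÷ 25 ≈ 4347.92.
Standard quotas: Amber 5.9677, Teal 2.6394, Red 16.3929.
Lower quotas: Amber 5, Teal 2, Red 16 (sum 23, leaving 2 seats).
Remainders in descending order: Amber 0.9677, Teal 0.6394, Red 0.3929.
The surplus seats go to Amber, Teal.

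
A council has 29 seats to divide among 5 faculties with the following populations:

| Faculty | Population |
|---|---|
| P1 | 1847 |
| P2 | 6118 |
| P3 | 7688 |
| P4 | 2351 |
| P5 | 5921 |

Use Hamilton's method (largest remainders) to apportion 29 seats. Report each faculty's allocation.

Total 23925; standard divisor 23925/29 = 825.
Standard quotas: P1 2.2388, P2 7.4158, P3 9.3188, P4 2.8497, P5 7.1770.
Lower quotas: P1 2, P2 7, P3 9, P4 2, P5 7 (sum 27, leaving 2 seats).
Remainders in descending order: P4 0.8497, P2 0.4158, P3 0.3188, P1 0.2388, P5 0.1770.
Largest remainders: P4, P2 receive the extra seats.

P1 2; P2 8; P3 9; P4 3; P5 7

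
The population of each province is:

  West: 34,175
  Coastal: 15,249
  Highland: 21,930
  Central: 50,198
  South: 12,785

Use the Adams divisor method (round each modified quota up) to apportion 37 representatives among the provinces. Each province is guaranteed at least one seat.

Standard divisor 134337/37 ≈ 3630.73; standard quotas: West 9.413, Coastal 4.200, Highland 6.040, Central 13.826, South 3.521.
Rounding up gives 10, 5, 7, 14, 4 = 40 seats, so the divisor must be adjusted.
With modified divisor 3840: modified quotas West 8.900, Coastal 3.971, Highland 5.711, Central 13.072, South 3.329.
Rounding up: West 9, Coastal 4, Highland 6, Central 14, South 4 (total 37).

West 9, Coastal 4, Highland 6, Central 14, South 4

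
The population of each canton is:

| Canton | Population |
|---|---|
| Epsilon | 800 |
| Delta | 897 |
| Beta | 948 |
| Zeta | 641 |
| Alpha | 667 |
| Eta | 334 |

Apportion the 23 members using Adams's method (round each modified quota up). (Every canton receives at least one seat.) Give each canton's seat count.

Epsilon 4, Delta 5, Beta 5, Zeta 3, Alpha 4, Eta 2

Standard divisor 4287/23 ≈ 186.391; standard quotas: Epsilon 4.292, Delta 4.812, Beta 5.086, Zeta 3.439, Alpha 3.578, Eta 1.792.
Rounding up gives 5, 5, 6, 4, 4, 2 = 26 seats, so the divisor must be adjusted.
With modified divisor 220: modified quotas Epsilon 3.636, Delta 4.077, Beta 4.309, Zeta 2.914, Alpha 3.032, Eta 1.518.
Rounding up: Epsilon 4, Delta 5, Beta 5, Zeta 3, Alpha 4, Eta 2 (total 23).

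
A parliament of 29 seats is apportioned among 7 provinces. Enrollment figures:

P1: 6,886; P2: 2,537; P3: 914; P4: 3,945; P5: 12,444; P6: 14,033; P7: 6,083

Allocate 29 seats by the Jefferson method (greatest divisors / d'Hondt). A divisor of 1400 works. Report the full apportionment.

P1=4, P2=1, P3=0, P4=2, P5=8, P6=10, P7=4

With modified divisor 1400: modified quotas P1 4.919, P2 1.812, P3 0.653, P4 2.818, P5 8.889, P6 10.024, P7 4.345.
Rounding down: P1 4, P2 1, P3 0, P4 2, P5 8, P6 10, P7 4 (total 29).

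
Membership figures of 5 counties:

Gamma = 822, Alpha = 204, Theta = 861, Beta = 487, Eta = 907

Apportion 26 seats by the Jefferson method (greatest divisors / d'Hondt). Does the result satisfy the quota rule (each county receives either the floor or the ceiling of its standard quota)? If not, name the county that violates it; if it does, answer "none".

Standard quotas: Gamma 6.514, Alpha 1.617, Theta 6.823, Beta 3.859, Eta 7.187.
Jefferson allocation: Gamma 7, Alpha 1, Theta 7, Beta 4, Eta 7.
Every allocation lies between the lower and upper quota.

none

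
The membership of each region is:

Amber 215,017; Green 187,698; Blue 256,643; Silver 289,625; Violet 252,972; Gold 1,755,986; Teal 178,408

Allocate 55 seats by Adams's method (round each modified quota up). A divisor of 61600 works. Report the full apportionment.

With modified divisor 61600: modified quotas Amber 3.491, Green 3.047, Blue 4.166, Silver 4.702, Violet 4.107, Gold 28.506, Teal 2.896.
Rounding up: Amber 4, Green 4, Blue 5, Silver 5, Violet 5, Gold 29, Teal 3 (total 55).

Amber=4, Green=4, Blue=5, Silver=5, Violet=5, Gold=29, Teal=3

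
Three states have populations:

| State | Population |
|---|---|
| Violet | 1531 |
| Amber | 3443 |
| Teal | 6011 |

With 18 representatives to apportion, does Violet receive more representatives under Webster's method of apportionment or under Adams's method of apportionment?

Adams

Webster: Violet 2, Amber 6, Teal 10.
Adams: Violet 3, Amber 6, Teal 9.
Violet gets 2 under Webster and 3 under Adams.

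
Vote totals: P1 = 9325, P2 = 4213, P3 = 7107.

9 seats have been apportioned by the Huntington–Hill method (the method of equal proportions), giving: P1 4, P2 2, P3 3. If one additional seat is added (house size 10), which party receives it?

P1

Priority for the next seat is population ÷ (√(s·(s+1))).
Priorities: P1 2085.133, P2 1719.950, P3 2051.614.
Highest priority: P1.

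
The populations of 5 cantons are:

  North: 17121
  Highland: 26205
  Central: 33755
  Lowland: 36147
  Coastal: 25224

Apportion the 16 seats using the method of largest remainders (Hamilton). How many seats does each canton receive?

North 2; Highland 3; Central 4; Lowland 4; Coastal 3

The standard divisor is 138452/16 ≈ 8653.25.
Standard quotas: North 1.9786, Highland 3.0283, Central 3.9008, Lowland 4.1773, Coastal 2.9150.
Lower quotas: North 1, Highland 3, Central 3, Lowland 4, Coastal 2 (sum 13, leaving 3 seats).
Remainders in descending order: North 0.9786, Coastal 0.9150, Central 0.9008, Lowland 0.1773, Highland 0.0283.
The surplus seats go to North, Coastal, Central.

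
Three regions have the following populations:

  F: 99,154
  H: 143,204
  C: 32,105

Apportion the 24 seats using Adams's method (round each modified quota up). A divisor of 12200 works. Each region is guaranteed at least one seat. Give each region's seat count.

With modified divisor 12200: modified quotas F 8.127, H 11.738, C 2.632.
Rounding up: F 9, H 12, C 3 (total 24).

F=9, H=12, C=3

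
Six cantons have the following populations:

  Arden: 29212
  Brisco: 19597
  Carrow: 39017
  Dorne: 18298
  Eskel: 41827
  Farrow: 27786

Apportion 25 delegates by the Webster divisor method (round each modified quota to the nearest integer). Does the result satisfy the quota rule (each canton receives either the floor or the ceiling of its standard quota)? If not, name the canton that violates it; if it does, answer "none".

Standard quotas: Arden 4.156, Brisco 2.788, Carrow 5.550, Dorne 2.603, Eskel 5.950, Farrow 3.953.
Webster allocation: Arden 4, Brisco 3, Carrow 5, Dorne 3, Eskel 6, Farrow 4.
Every allocation lies between the lower and upper quota.

none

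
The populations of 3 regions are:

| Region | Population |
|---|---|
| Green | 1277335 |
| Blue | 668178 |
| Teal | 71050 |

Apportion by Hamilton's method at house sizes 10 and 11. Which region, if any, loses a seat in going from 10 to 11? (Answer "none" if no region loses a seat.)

Teal

At 10 seats: Green 6, Blue 3, Teal 1.
At 11 seats: Green 7, Blue 4, Teal 0.
Teal drops from 1 to 0.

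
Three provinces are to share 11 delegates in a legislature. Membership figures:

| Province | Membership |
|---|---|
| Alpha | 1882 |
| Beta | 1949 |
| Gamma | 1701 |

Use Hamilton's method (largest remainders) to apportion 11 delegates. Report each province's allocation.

Total 5532; standard divisor 5532/11 ≈ 502.909.
Standard quotas: Alpha 3.742, Beta 3.875, Gamma 3.382.
Lower quotas: Alpha 3, Beta 3, Gamma 3 (sum 9, leaving 2 seats).
Remainders in descending order: Beta 0.875, Alpha 0.742, Gamma 0.382.
Largest remainders: Beta, Alpha receive the extra seats.

Alpha=4; Beta=4; Gamma=3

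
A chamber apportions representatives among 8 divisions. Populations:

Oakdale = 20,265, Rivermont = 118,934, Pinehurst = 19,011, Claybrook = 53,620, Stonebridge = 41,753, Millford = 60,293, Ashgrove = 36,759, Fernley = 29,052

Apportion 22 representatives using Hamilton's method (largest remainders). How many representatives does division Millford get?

4

Standard divisor: 379687 ÷ 22 ≈ 17258.5.
Standard quotas: Oakdale 1.1742, Rivermont 6.8913, Pinehurst 1.1015, Claybrook 3.1069, Stonebridge 2.4193, Millford 3.4935, Ashgrove 2.1299, Fernley 1.6833.
Lower quotas: Oakdale 1, Rivermont 6, Pinehurst 1, Claybrook 3, Stonebridge 2, Millford 3, Ashgrove 2, Fernley 1 (sum 19, leaving 3 seats).
Remainders in descending order: Rivermont 0.8913, Fernley 0.6833, Millford 0.4935, Stonebridge 0.4193, Oakdale 0.1742, Ashgrove 0.1299, Claybrook 0.1069, Pinehurst 0.1015.
The surplus seats go to Rivermont, Fernley, Millford.
Millford receives 4.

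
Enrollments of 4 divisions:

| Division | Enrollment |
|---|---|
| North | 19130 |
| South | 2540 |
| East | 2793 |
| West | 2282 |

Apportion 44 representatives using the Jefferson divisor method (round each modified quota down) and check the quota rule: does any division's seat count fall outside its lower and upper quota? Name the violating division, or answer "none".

Standard quotas: North 31.472, South 4.179, East 4.595, West 3.754.
Jefferson allocation: North 33, South 4, East 4, West 3.
North has quota 31.472 (lower 31, upper 32) but receives 33 — outside the quota interval.

North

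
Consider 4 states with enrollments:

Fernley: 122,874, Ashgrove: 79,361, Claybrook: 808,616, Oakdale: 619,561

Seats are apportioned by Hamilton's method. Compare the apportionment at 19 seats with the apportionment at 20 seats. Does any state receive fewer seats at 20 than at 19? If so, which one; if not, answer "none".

At 19 seats: Fernley 2, Ashgrove 1, Claybrook 9, Oakdale 7.
At 20 seats: Fernley 1, Ashgrove 1, Claybrook 10, Oakdale 8.
Fernley drops from 2 to 1.

Fernley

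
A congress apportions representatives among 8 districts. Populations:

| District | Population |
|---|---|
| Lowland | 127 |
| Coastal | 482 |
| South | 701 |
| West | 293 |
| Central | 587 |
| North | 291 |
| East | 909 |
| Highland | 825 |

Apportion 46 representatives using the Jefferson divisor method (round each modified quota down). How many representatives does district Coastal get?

Standard divisor 4215/46 ≈ 91.63; standard quotas: Lowland 1.386, Coastal 5.260, South 7.650, West 3.198, Central 6.406, North 3.176, East 9.920, Highland 9.004.
Rounding down gives 1, 5, 7, 3, 6, 3, 9, 9 = 43 seats, so the divisor must be adjusted.
With modified divisor 83: modified quotas Lowland 1.530, Coastal 5.807, South 8.446, West 3.530, Central 7.072, North 3.506, East 10.952, Highland 9.940.
Rounding down: Lowland 1, Coastal 5, South 8, West 3, Central 7, North 3, East 10, Highland 9 (total 46).
Coastal receives 5.

5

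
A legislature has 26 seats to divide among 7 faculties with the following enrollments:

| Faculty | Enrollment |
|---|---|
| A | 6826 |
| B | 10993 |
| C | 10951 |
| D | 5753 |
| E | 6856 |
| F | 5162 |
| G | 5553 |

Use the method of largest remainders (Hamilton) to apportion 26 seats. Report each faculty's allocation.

A 3; B 6; C 5; D 3; E 3; F 3; G 3

The standard divisor is 52094/26 ≈ 2003.615.
Standard quotas: A 3.4068, B 5.4866, C 5.4656, D 2.8713, E 3.4218, F 2.5763, G 2.7715.
Lower quotas: A 3, B 5, C 5, D 2, E 3, F 2, G 2 (sum 22, leaving 4 seats).
Remainders in descending order: D 0.8713, G 0.7715, F 0.5763, B 0.4866, C 0.4656, E 0.4218, A 0.4068.
The surplus seats go to D, G, F, B.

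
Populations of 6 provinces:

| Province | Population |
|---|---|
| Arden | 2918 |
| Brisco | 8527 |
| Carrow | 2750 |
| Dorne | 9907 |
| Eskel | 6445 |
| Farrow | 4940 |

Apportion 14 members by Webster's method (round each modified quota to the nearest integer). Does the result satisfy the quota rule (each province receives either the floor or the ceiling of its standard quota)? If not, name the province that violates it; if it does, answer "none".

Standard quotas: Arden 1.151, Brisco 3.364, Carrow 1.085, Dorne 3.908, Eskel 2.543, Farrow 1.949.
Webster allocation: Arden 1, Brisco 3, Carrow 1, Dorne 4, Eskel 3, Farrow 2.
Every allocation lies between the lower and upper quota.

none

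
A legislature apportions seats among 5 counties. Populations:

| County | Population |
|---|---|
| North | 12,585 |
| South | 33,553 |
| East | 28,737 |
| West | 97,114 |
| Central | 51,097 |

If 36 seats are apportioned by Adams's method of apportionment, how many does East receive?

5

Standard divisor 223086/36 ≈ 6196.833; standard quotas: North 2.031, South 5.415, East 4.637, West 15.672, Central 8.246.
Rounding up gives 3, 6, 5, 16, 9 = 39 seats, so the divisor must be adjusted.
With modified divisor 6600: modified quotas North 1.907, South 5.084, East 4.354, West 14.714, Central 7.742.
Rounding up: North 2, South 6, East 5, West 15, Central 8 (total 36).
East receives 5.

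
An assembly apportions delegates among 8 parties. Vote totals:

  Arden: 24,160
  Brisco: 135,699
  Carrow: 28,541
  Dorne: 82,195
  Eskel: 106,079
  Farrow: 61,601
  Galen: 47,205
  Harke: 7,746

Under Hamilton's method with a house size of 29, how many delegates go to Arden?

Standard divisor: 493226 ÷ 29 ≈ 17007.793.
Standard quotas: Arden 1.4205, Brisco 7.9786, Carrow 1.6781, Dorne 4.8328, Eskel 6.2371, Farrow 3.6219, Galen 2.7755, Harke 0.4554.
Lower quotas: Arden 1, Brisco 7, Carrow 1, Dorne 4, Eskel 6, Farrow 3, Galen 2, Harke 0 (sum 24, leaving 5 seats).
Remainders in descending order: Brisco 0.9786, Dorne 0.8328, Galen 0.7755, Carrow 0.6781, Farrow 0.6219, Harke 0.4554, Arden 0.4205, Eskel 0.2371.
Largest remainders: Brisco, Dorne, Galen, Carrow, Farrow receive the extra seats.
Arden receives 1.

1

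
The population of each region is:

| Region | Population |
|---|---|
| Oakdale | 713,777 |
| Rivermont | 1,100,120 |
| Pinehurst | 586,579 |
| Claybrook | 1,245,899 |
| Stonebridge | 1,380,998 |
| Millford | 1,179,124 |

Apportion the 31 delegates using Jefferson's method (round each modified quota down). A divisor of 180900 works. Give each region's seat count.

Oakdale: 3; Rivermont: 6; Pinehurst: 3; Claybrook: 6; Stonebridge: 7; Millford: 6

With modified divisor 180900: modified quotas Oakdale 3.946, Rivermont 6.081, Pinehurst 3.243, Claybrook 6.887, Stonebridge 7.634, Millford 6.518.
Rounding down: Oakdale 3, Rivermont 6, Pinehurst 3, Claybrook 6, Stonebridge 7, Millford 6 (total 31).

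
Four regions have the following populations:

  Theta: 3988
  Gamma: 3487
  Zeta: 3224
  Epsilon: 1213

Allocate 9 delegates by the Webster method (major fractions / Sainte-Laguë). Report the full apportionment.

Standard divisor 11912/9 ≈ 1323.556; standard quotas: Theta 3.013, Gamma 2.635, Zeta 2.436, Epsilon 0.916.
Rounding to the nearest integer gives Theta 3, Gamma 3, Zeta 2, Epsilon 1 — total 9, matching the house size, so no adjustment is needed.

Theta 3, Gamma 3, Zeta 2, Epsilon 1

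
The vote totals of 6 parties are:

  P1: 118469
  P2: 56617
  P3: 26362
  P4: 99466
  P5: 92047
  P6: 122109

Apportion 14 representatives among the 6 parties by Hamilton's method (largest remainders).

Total 515070; standard divisor 515070/14 ≈ 36790.714.
Standard quotas: P1 3.2201, P2 1.5389, P3 0.7165, P4 2.7036, P5 2.5019, P6 3.3190.
Lower quotas: P1 3, P2 1, P3 0, P4 2, P5 2, P6 3 (sum 11, leaving 3 seats).
Remainders in descending order: P3 0.7165, P4 0.7036, P2 0.5389, P5 0.5019, P6 0.3190, P1 0.2201.
Largest remainders: P3, P4, P2 receive the extra seats.

P1=3; P2=2; P3=1; P4=3; P5=2; P6=3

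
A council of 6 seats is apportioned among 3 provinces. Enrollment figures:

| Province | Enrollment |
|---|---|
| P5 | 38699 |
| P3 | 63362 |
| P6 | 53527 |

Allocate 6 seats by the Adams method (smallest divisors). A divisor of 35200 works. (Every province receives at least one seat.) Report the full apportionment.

With modified divisor 35200: modified quotas P5 1.099, P3 1.800, P6 1.521.
Rounding up: P5 2, P3 2, P6 2 (total 6).

P5: 2, P3: 2, P6: 2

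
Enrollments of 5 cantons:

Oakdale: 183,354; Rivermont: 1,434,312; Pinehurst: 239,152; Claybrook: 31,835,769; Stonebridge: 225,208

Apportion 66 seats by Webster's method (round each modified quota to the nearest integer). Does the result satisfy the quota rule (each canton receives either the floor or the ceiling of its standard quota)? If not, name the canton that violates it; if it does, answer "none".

Standard quotas: Oakdale 0.357, Rivermont 2.791, Pinehurst 0.465, Claybrook 61.949, Stonebridge 0.438.
Webster allocation: Oakdale 0, Rivermont 3, Pinehurst 0, Claybrook 63, Stonebridge 0.
Claybrook has quota 61.949 (lower 61, upper 62) but receives 63 — outside the quota interval.

Claybrook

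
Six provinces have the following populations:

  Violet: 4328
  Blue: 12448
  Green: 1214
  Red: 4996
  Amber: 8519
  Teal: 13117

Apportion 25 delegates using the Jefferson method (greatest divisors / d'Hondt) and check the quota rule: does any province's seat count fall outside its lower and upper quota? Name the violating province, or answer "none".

none

Standard quotas: Violet 2.425, Blue 6.974, Green 0.680, Red 2.799, Amber 4.773, Teal 7.349.
Jefferson allocation: Violet 2, Blue 7, Green 0, Red 3, Amber 5, Teal 8.
Every allocation lies between the lower and upper quota.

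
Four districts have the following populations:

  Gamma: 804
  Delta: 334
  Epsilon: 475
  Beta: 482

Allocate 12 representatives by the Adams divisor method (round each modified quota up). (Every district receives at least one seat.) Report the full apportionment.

Standard divisor 2095/12 ≈ 174.583; standard quotas: Gamma 4.605, Delta 1.913, Epsilon 2.721, Beta 2.761.
Rounding up gives 5, 2, 3, 3 = 13 seats, so the divisor must be adjusted.
With modified divisor 220: modified quotas Gamma 3.655, Delta 1.518, Epsilon 2.159, Beta 2.191.
Rounding up: Gamma 4, Delta 2, Epsilon 3, Beta 3 (total 12).

Gamma=4, Delta=2, Epsilon=3, Beta=3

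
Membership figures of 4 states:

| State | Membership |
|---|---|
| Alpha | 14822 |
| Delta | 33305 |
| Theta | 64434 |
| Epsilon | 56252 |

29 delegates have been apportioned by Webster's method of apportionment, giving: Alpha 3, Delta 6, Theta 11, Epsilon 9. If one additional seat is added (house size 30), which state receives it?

Priority for the next seat is population ÷ (current seats + 0.5).
Priorities: Alpha 4234.857, Delta 5123.846, Theta 5602.957, Epsilon 5921.263.
Highest priority: Epsilon.

Epsilon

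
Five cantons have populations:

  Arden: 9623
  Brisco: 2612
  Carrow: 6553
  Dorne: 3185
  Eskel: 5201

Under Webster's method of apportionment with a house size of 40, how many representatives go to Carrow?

9

Standard divisor 27174/40 ≈ 679.35; standard quotas: Arden 14.165, Brisco 3.845, Carrow 9.646, Dorne 4.688, Eskel 7.656.
Rounding to the nearest integer gives 14, 4, 10, 5, 8 = 41 seats, so the divisor must be adjusted.
With modified divisor 691.6: modified quotas Arden 13.914, Brisco 3.777, Carrow 9.475, Dorne 4.605, Eskel 7.520.
Rounding to the nearest integer: Arden 14, Brisco 4, Carrow 9, Dorne 5, Eskel 8 (total 40).
Carrow receives 9.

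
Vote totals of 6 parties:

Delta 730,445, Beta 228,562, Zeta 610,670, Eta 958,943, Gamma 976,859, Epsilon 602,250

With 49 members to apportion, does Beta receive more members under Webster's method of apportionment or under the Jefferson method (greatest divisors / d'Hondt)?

Webster: Delta 9, Beta 3, Zeta 7, Eta 11, Gamma 12, Epsilon 7.
Jefferson: Delta 9, Beta 2, Zeta 7, Eta 12, Gamma 12, Epsilon 7.
Beta gets 3 under Webster and 2 under Jefferson.

Webster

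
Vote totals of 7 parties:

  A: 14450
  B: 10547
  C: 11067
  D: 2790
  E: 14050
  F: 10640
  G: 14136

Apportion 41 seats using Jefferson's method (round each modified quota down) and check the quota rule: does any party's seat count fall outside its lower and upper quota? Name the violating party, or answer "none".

none

Standard quotas: A 7.627, B 5.567, C 5.841, D 1.473, E 7.416, F 5.616, G 7.461.
Jefferson allocation: A 8, B 5, C 6, D 1, E 7, F 6, G 8.
Every allocation lies between the lower and upper quota.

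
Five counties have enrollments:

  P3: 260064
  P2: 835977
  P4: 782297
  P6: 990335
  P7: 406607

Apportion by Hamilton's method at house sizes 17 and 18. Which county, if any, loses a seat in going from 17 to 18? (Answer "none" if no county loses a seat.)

At 17 seats: P3 2, P2 4, P4 4, P6 5, P7 2.
At 18 seats: P3 1, P2 5, P4 4, P6 6, P7 2.
P3 drops from 2 to 1.

P3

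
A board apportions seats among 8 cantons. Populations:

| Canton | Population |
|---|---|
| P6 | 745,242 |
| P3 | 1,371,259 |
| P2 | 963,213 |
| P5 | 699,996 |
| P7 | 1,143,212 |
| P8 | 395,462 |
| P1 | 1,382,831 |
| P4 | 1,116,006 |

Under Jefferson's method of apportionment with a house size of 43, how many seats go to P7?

Standard divisor 7817221/43 ≈ 181795.837; standard quotas: P6 4.099, P3 7.543, P2 5.298, P5 3.850, P7 6.288, P8 2.175, P1 7.607, P4 6.139.
Rounding down gives 4, 7, 5, 3, 6, 2, 7, 6 = 40 seats, so the divisor must be adjusted.
With modified divisor 167400: modified quotas P6 4.452, P3 8.192, P2 5.754, P5 4.182, P7 6.829, P8 2.362, P1 8.261, P4 6.667.
Rounding down: P6 4, P3 8, P2 5, P5 4, P7 6, P8 2, P1 8, P4 6 (total 43).
P7 receives 6.

6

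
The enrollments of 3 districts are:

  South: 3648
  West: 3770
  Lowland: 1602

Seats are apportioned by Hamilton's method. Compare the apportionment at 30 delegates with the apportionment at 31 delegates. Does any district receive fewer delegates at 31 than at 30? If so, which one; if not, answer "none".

none

At 30 seats: South 12, West 13, Lowland 5.
At 31 seats: South 13, West 13, Lowland 5.
No district's allocation decreased.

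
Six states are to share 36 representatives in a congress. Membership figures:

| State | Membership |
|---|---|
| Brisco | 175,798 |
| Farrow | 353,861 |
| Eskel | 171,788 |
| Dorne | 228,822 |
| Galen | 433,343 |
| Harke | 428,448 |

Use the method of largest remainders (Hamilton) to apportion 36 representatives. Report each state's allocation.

Total 1792060; standard divisor 1792060/36 ≈ 49779.444.
Standard quotas: Brisco 3.5315, Farrow 7.1086, Eskel 3.4510, Dorne 4.5967, Galen 8.7053, Harke 8.6069.
Lower quotas: Brisco 3, Farrow 7, Eskel 3, Dorne 4, Galen 8, Harke 8 (sum 33, leaving 3 seats).
Remainders in descending order: Galen 0.7053, Harke 0.6069, Dorne 0.5967, Brisco 0.5315, Eskel 0.4510, Farrow 0.1086.
Largest remainders: Galen, Harke, Dorne receive the extra seats.

Brisco=3, Farrow=7, Eskel=3, Dorne=5, Galen=9, Harke=9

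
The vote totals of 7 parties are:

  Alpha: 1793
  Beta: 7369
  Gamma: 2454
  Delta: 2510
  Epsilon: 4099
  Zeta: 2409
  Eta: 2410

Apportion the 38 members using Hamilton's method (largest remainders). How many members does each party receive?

Total 23044; standard divisor 23044/38 ≈ 606.421.
Standard quotas: Alpha 2.9567, Beta 12.1516, Gamma 4.0467, Delta 4.1390, Epsilon 6.7593, Zeta 3.9725, Eta 3.9741.
Lower quotas: Alpha 2, Beta 12, Gamma 4, Delta 4, Epsilon 6, Zeta 3, Eta 3 (sum 34, leaving 4 seats).
Remainders in descending order: Eta 0.9741, Zeta 0.9725, Alpha 0.9567, Epsilon 0.7593, Beta 0.1516, Delta 0.1390, Gamma 0.0467.
Largest remainders: Eta, Zeta, Alpha, Epsilon receive the extra seats.

Alpha 3; Beta 12; Gamma 4; Delta 4; Epsilon 7; Zeta 4; Eta 4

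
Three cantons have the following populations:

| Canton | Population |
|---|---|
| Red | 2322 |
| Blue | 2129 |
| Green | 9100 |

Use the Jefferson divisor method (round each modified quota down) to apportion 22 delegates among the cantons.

Red 4, Blue 3, Green 15

Standard divisor 13551/22 ≈ 615.955; standard quotas: Red 3.770, Blue 3.456, Green 14.774.
Rounding down gives 3, 3, 14 = 20 seats, so the divisor must be adjusted.
With modified divisor 570: modified quotas Red 4.074, Blue 3.735, Green 15.965.
Rounding down: Red 4, Blue 3, Green 15 (total 22).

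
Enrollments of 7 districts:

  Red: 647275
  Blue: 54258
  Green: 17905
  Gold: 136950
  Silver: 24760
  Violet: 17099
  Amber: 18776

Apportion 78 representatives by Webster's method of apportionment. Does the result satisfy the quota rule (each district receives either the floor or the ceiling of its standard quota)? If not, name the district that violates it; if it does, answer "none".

Red

Standard quotas: Red 55.056, Blue 4.615, Green 1.523, Gold 11.649, Silver 2.106, Violet 1.454, Amber 1.597.
Webster allocation: Red 54, Blue 5, Green 2, Gold 12, Silver 2, Violet 1, Amber 2.
Red has quota 55.056 (lower 55, upper 56) but receives 54 — outside the quota interval.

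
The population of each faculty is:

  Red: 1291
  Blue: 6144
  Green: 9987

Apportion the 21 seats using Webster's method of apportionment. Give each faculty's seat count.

Standard divisor 17422/21 ≈ 829.619; standard quotas: Red 1.556, Blue 7.406, Green 12.038.
Rounding to the nearest integer gives Red 2, Blue 7, Green 12 — total 21, matching the house size, so no adjustment is needed.

Red: 2, Blue: 7, Green: 12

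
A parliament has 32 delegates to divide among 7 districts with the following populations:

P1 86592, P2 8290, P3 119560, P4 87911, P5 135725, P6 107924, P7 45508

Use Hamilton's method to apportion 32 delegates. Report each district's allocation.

Standard divisor: 591510 ÷ 32 ≈ 18484.688.
Standard quotas: P1 4.6845, P2 0.4485, P3 6.4681, P4 4.7559, P5 7.3426, P6 5.8386, P7 2.4619.
Lower quotas: P1 4, P2 0, P3 6, P4 4, P5 7, P6 5, P7 2 (sum 28, leaving 4 seats).
Remainders in descending order: P6 0.8386, P4 0.7559, P1 0.6845, P3 0.4681, P7 0.4619, P2 0.4485, P5 0.3426.
The surplus seats go to P6, P4, P1, P3.

P1: 5, P2: 0, P3: 7, P4: 5, P5: 7, P6: 6, P7: 2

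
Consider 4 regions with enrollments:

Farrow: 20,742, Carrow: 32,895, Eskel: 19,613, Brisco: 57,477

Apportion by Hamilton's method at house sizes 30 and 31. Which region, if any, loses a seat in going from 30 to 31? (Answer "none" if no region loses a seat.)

At 30 seats: Farrow 5, Carrow 8, Eskel 4, Brisco 13.
At 31 seats: Farrow 5, Carrow 8, Eskel 5, Brisco 13.
No region's allocation decreased.

none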